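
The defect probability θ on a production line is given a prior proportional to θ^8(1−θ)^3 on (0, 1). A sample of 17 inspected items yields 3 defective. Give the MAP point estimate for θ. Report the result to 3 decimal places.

θ̂_MAP = 0.393

The prior density ∝ θ^8(1−θ)^3 is the kernel of Beta(9, 4).
Data: 3 successes in 17 trials. The binomial likelihood contributes θ^3(1−θ)^14, so the posterior is Beta(9+3, 4+14) = Beta(12, 18).
For Beta(a, b) with a, b > 1 the mode is (a−1)/(a+b−2) = 11/28 ≈ 0.393.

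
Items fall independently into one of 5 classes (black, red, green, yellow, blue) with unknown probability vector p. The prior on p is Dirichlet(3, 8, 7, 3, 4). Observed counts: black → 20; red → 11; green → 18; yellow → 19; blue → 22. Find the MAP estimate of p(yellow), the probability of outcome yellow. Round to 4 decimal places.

The posterior is Dirichlet(αᵢ + nᵢ) = Dirichlet(23, 19, 25, 22, 26).
For a Dirichlet(a₁,…,a_K) with all aᵢ > 1, the mode has j-th component (aⱼ − 1)/(Σaᵢ − K).
Here Σaᵢ = 115 and K = 5, so p(yellow) = (22 − 1)/(115 − 5) = 21/110 ≈ 0.1909.

MAP estimate of p(yellow) = 0.1909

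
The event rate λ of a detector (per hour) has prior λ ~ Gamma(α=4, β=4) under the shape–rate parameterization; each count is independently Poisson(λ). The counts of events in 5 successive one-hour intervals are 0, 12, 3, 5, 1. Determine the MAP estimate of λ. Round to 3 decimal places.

Σxᵢ = 0+12+3+5+1 = 21, with n = 5.
Posterior ∝ λ^3e^(−4λ) · λ^21e^(−5λ) = λ^24e^(−9λ), i.e. Gamma(shape=25, rate=9).
The mode of a Gamma(a, b) with a ≥ 1 (shape–rate) is (a−1)/b = 24/9 ≈ 2.667.

λ̂_MAP = 2.667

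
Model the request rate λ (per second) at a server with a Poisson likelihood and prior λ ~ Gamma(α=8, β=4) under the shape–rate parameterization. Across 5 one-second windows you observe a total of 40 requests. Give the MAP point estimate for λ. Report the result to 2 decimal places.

λ̂_MAP = 5.22

Σxᵢ = 40, n = 5.
Posterior ∝ λ^7e^(−4λ) · λ^40e^(−5λ) = λ^47e^(−9λ), i.e. Gamma(shape=48, rate=9).
The mode of a Gamma(a, b) with a ≥ 1 (shape–rate) is (a−1)/b = 47/9 ≈ 5.22.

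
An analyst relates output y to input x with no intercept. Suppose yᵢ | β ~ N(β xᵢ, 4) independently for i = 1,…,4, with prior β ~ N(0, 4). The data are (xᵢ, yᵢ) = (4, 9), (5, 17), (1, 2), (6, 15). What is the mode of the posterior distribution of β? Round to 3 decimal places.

log p(β | y) = −Σ(yᵢ − βxᵢ)²/(2·4) − β²/(2·4) + const.
Setting the derivative to zero: Σxᵢ(yᵢ − βxᵢ)/4 − β/4 = 0, so β = Σxᵢyᵢ / (Σxᵢ² + σ²/τ²).
Σxᵢyᵢ = 4·9 + 5·17 + 1·2 + 6·15 = 213; Σxᵢ² = 78; σ²/τ² = 1.
β̂_MAP = 213 / (78 + 1) = 213/79 ≈ 2.696.

β̂_MAP = 2.696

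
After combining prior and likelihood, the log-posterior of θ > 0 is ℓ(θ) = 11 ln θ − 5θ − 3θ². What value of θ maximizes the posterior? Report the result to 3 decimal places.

θ̂_MAP = 1.000

ℓ'(θ) = 11/θ − 5 − 6θ. Setting this to zero and multiplying by θ: 6θ² + 5θ − 11 = 0.
θ = (−5 + √(5² + 4·6·11)) / (2·6) = (−5 + √289) / 12 = (−5 + 17)/12 = 1.
ℓ''(θ) = −11/θ² − 6 < 0, confirming a maximum.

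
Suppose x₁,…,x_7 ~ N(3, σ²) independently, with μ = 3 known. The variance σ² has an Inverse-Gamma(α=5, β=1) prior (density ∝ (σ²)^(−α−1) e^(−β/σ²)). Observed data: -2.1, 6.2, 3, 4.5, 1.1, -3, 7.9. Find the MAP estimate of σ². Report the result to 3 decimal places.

σ̂²_MAP = 5.480

Sum of squared deviations about the known mean: SS = (-2.1−3)² + (6.2−3)² + (3−3)² + (4.5−3)² + (1.1−3)² + (-3−3)² + (7.9−3)² = 102.12.
The Normal likelihood contributes (σ²)^(−n/2) exp(−SS/(2σ²)), so the posterior is Inverse-Gamma(α + n/2, β + SS/2) = Inverse-Gamma(8.5, 52.06).
The mode of Inverse-Gamma(a, b) is b/(a+1) = 52.06/9.5 ≈ 5.480.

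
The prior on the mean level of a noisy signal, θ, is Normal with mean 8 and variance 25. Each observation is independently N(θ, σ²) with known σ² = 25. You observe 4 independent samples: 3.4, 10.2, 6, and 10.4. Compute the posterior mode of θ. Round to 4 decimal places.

n = 4; x̄ = (3.4 + 10.2 + 6 + 10.4)/4 = 30/4 = 7.5.
For a Normal prior and Normal likelihood with known variance, the posterior is Normal; its mode equals its mean, the precision-weighted average.
Prior precision 1/σ₀² = 1/25 = 0.04; data precision n/σ² = 4/25 = 0.16.
θ̂ = (0.04·8 + 0.16·7.5) / (0.04 + 0.16) = 1.52/0.2 = 7.6000.

θ̂_MAP = 7.6000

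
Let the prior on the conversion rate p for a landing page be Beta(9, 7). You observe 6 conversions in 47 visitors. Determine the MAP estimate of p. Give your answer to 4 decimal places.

p̂_MAP = 0.2295

Prior: Beta(9, 7).
Data: 6 successes in 47 trials. The binomial likelihood contributes p^6(1−p)^41, so the posterior is Beta(9+6, 7+41) = Beta(15, 48).
For Beta(a, b) with a, b > 1 the mode is (a−1)/(a+b−2) = 14/61 ≈ 0.2295.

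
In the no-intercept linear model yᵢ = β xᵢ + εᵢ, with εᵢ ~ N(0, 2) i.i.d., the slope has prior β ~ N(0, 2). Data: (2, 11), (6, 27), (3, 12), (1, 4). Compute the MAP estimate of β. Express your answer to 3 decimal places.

log p(β | y) = −Σ(yᵢ − βxᵢ)²/(2·2) − β²/(2·2) + const.
Setting the derivative to zero: Σxᵢ(yᵢ − βxᵢ)/2 − β/2 = 0, so β = Σxᵢyᵢ / (Σxᵢ² + σ²/τ²).
Σxᵢyᵢ = 2·11 + 6·27 + 3·12 + 1·4 = 224; Σxᵢ² = 50; σ²/τ² = 1.
β̂_MAP = 224 / (50 + 1) = 224/51 ≈ 4.392.

β̂_MAP = 4.392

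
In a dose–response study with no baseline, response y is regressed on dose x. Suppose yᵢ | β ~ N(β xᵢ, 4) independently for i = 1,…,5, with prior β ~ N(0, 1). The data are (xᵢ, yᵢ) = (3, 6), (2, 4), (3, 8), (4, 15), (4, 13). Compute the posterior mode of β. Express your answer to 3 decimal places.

β̂_MAP = 2.793

log p(β | y) = −Σ(yᵢ − βxᵢ)²/(2·4) − β²/(2·1) + const.
Setting the derivative to zero: Σxᵢ(yᵢ − βxᵢ)/4 − β/1 = 0, so β = Σxᵢyᵢ / (Σxᵢ² + σ²/τ²).
Σxᵢyᵢ = 3·6 + 2·4 + 3·8 + 4·15 + 4·13 = 162; Σxᵢ² = 54; σ²/τ² = 4.
β̂_MAP = 162 / (54 + 4) = 162/58 ≈ 2.793.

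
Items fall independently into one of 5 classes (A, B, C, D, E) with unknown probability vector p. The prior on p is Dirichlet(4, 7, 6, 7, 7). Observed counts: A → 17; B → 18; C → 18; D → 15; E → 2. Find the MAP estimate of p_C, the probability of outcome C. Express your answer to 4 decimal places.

MAP estimate of p_C = 0.2396

The posterior is Dirichlet(αᵢ + nᵢ) = Dirichlet(21, 25, 24, 22, 9).
For a Dirichlet(a₁,…,a_K) with all aᵢ > 1, the mode has j-th component (aⱼ − 1)/(Σaᵢ − K).
Here Σaᵢ = 101 and K = 5, so p_C = (24 − 1)/(101 − 5) = 23/96 ≈ 0.2396.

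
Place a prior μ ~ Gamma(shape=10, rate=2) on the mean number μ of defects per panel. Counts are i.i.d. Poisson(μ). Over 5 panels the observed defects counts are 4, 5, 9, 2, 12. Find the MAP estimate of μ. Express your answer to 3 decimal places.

Σxᵢ = 4+5+9+2+12 = 32, with n = 5.
Posterior ∝ μ^9e^(−2μ) · μ^32e^(−5μ) = μ^41e^(−7μ), i.e. Gamma(shape=42, rate=7).
The mode of a Gamma(a, b) with a ≥ 1 (shape–rate) is (a−1)/b = 41/7 ≈ 5.857.

μ̂_MAP = 5.857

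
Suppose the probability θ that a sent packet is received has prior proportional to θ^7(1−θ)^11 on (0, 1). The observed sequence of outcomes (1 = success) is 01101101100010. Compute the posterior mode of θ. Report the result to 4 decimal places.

θ̂_MAP = 0.4375

The prior density ∝ θ^7(1−θ)^11 is the kernel of Beta(8, 12).
Data: 7 successes in 14 trials (from the sequence). The binomial likelihood contributes θ^7(1−θ)^7, so the posterior is Beta(8+7, 12+7) = Beta(15, 19).
For Beta(a, b) with a, b > 1 the mode is (a−1)/(a+b−2) = 14/32 ≈ 0.4375.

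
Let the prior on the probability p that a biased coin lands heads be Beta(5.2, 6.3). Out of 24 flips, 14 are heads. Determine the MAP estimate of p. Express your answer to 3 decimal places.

p̂_MAP = 0.543

Prior: Beta(5.2, 6.3).
Data: 14 successes in 24 trials. The binomial likelihood contributes p^14(1−p)^10, so the posterior is Beta(5.2+14, 6.3+10) = Beta(19.2, 16.3).
For Beta(a, b) with a, b > 1 the mode is (a−1)/(a+b−2) = 18.2/33.5 ≈ 0.543.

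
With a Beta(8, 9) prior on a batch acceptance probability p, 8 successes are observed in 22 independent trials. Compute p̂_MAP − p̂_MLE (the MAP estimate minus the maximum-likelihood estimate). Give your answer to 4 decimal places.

Posterior is Beta(16, 23); MAP = (16−1)/(39−2) = 15/37 ≈ 0.40541.
MLE ignores the prior: p̂_MLE = k/n = 8/22 ≈ 0.36364.
Difference = 15/37 − 8/22 = 17/407 ≈ 0.0418.

MAP − MLE = 0.0418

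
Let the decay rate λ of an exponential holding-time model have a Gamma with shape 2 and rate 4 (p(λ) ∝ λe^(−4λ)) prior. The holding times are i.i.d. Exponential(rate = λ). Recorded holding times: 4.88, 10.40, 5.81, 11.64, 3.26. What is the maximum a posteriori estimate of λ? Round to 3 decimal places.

The Exponential(rate=λ) likelihood is ∝ λ^n e^(−λΣtᵢ). Here n = 5 and Σtᵢ = 4.88 + 10.40 + 5.81 + 11.64 + 3.26 = 35.99.
Posterior ∝ λe^(−4λ) · λ^5e^(−35.99λ) = λ^6e^(−39.99λ), i.e. Gamma(7, 39.99).
Mode = (a−1)/b = 6/39.99 ≈ 0.150.

λ̂_MAP = 0.150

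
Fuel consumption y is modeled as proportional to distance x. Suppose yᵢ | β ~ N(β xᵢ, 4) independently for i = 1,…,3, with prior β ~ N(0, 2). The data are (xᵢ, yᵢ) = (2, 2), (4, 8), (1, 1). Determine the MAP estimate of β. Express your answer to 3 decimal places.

β̂_MAP = 1.609

log p(β | y) = −Σ(yᵢ − βxᵢ)²/(2·4) − β²/(2·2) + const.
Setting the derivative to zero: Σxᵢ(yᵢ − βxᵢ)/4 − β/2 = 0, so β = Σxᵢyᵢ / (Σxᵢ² + σ²/τ²).
Σxᵢyᵢ = 2·2 + 4·8 + 1·1 = 37; Σxᵢ² = 21; σ²/τ² = 2.
β̂_MAP = 37 / (21 + 2) = 37/23 ≈ 1.609.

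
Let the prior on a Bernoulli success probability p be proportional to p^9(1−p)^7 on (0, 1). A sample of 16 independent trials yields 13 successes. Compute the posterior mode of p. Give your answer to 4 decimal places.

The prior density ∝ p^9(1−p)^7 is the kernel of Beta(10, 8).
Data: 13 successes in 16 trials. The binomial likelihood contributes p^13(1−p)^3, so the posterior is Beta(10+13, 8+3) = Beta(23, 11).
For Beta(a, b) with a, b > 1 the mode is (a−1)/(a+b−2) = 22/32 ≈ 0.6875.

p̂_MAP = 0.6875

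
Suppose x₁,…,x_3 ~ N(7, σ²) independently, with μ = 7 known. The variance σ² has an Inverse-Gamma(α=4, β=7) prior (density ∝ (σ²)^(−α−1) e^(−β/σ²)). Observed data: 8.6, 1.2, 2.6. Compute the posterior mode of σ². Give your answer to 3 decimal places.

Sum of squared deviations about the known mean: SS = (8.6−7)² + (1.2−7)² + (2.6−7)² = 55.56.
The Normal likelihood contributes (σ²)^(−n/2) exp(−SS/(2σ²)), so the posterior is Inverse-Gamma(α + n/2, β + SS/2) = Inverse-Gamma(5.5, 34.78).
The mode of Inverse-Gamma(a, b) is b/(a+1) = 34.78/6.5 ≈ 5.351.

σ̂²_MAP = 5.351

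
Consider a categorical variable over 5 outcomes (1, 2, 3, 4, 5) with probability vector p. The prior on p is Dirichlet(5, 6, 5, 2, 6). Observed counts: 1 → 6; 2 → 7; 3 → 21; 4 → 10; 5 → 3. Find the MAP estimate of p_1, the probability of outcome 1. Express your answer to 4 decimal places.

The posterior is Dirichlet(αᵢ + nᵢ) = Dirichlet(11, 13, 26, 12, 9).
For a Dirichlet(a₁,…,a_K) with all aᵢ > 1, the mode has j-th component (aⱼ − 1)/(Σaᵢ − K).
Here Σaᵢ = 71 and K = 5, so p_1 = (11 − 1)/(71 − 5) = 10/66 ≈ 0.1515.

MAP estimate: 0.1515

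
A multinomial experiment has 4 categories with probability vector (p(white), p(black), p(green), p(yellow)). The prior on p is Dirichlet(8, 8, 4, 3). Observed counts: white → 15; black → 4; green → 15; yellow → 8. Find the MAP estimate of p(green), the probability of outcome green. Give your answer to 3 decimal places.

MAP estimate of p(green) = 0.295

The posterior is Dirichlet(αᵢ + nᵢ) = Dirichlet(23, 12, 19, 11).
For a Dirichlet(a₁,…,a_K) with all aᵢ > 1, the mode has j-th component (aⱼ − 1)/(Σaᵢ − K).
Here Σaᵢ = 65 and K = 4, so p(green) = (19 − 1)/(65 − 4) = 18/61 ≈ 0.295.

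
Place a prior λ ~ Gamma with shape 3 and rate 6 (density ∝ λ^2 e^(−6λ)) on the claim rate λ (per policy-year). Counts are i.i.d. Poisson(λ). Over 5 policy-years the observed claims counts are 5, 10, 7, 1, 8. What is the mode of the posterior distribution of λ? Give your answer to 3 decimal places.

Σxᵢ = 5+10+7+1+8 = 31, with n = 5.
Posterior ∝ λ^2e^(−6λ) · λ^31e^(−5λ) = λ^33e^(−11λ), i.e. Gamma(shape=34, rate=11).
The mode of a Gamma(a, b) with a ≥ 1 (shape–rate) is (a−1)/b = 33/11 ≈ 3.000.

λ̂_MAP = 3.000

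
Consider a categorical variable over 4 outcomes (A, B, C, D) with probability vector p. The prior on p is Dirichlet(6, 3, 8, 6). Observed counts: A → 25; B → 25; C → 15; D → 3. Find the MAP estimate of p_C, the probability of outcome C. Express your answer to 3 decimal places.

The posterior is Dirichlet(αᵢ + nᵢ) = Dirichlet(31, 28, 23, 9).
For a Dirichlet(a₁,…,a_K) with all aᵢ > 1, the mode has j-th component (aⱼ − 1)/(Σaᵢ − K).
Here Σaᵢ = 91 and K = 4, so p_C = (23 − 1)/(91 − 4) = 22/87 ≈ 0.253.

MAP estimate of p_C = 0.253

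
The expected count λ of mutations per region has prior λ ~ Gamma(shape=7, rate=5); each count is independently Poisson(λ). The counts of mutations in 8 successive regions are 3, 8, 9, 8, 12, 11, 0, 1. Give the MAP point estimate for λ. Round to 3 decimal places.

Σxᵢ = 3+8+9+8+12+11+0+1 = 52, with n = 8.
Posterior ∝ λ^6e^(−5λ) · λ^52e^(−8λ) = λ^58e^(−13λ), i.e. Gamma(shape=59, rate=13).
The mode of a Gamma(a, b) with a ≥ 1 (shape–rate) is (a−1)/b = 58/13 ≈ 4.462.

λ̂_MAP = 4.462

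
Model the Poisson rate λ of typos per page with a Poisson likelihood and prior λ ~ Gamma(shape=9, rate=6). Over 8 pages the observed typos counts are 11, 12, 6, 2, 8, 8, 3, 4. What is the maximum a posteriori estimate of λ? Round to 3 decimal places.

λ̂_MAP = 4.429

Σxᵢ = 11+12+6+2+8+8+3+4 = 54, with n = 8.
Posterior ∝ λ^8e^(−6λ) · λ^54e^(−8λ) = λ^62e^(−14λ), i.e. Gamma(shape=63, rate=14).
The mode of a Gamma(a, b) with a ≥ 1 (shape–rate) is (a−1)/b = 62/14 ≈ 4.429.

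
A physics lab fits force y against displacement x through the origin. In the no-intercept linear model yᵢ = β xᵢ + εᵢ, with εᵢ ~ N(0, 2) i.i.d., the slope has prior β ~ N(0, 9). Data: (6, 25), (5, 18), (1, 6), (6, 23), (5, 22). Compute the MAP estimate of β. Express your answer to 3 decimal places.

β̂_MAP = 4.009

log p(β | y) = −Σ(yᵢ − βxᵢ)²/(2·2) − β²/(2·9) + const.
Setting the derivative to zero: Σxᵢ(yᵢ − βxᵢ)/2 − β/9 = 0, so β = Σxᵢyᵢ / (Σxᵢ² + σ²/τ²).
Σxᵢyᵢ = 6·25 + 5·18 + 1·6 + 6·23 + 5·22 = 494; Σxᵢ² = 123; σ²/τ² = 2/9.
β̂_MAP = 494 / (123 + 2/9) = 494/(1109/9) = 4446/1109 ≈ 4.009.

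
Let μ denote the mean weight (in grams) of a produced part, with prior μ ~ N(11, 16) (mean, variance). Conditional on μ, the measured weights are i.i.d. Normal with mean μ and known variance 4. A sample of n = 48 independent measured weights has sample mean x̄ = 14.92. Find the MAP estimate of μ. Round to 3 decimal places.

n = 48, x̄ = 14.92.
For a Normal prior and Normal likelihood with known variance, the posterior is Normal; its mode equals its mean, the precision-weighted average.
Prior precision 1/σ₀² = 1/16 = 0.0625; data precision n/σ² = 48/4 = 12.
μ̂ = (0.0625·11 + 12·14.92) / (0.0625 + 12) = 179.7275/12.0625 = 71891/4825 ≈ 14.900.

μ̂_MAP = 14.900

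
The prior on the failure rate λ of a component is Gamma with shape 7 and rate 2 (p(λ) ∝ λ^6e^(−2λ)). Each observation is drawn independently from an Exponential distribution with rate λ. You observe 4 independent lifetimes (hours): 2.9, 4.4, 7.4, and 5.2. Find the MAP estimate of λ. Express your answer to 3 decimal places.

The Exponential(rate=λ) likelihood is ∝ λ^n e^(−λΣtᵢ). Here n = 4 and Σtᵢ = 2.9 + 4.4 + 7.4 + 5.2 = 19.9.
Posterior ∝ λ^6e^(−2λ) · λ^4e^(−19.9λ) = λ^10e^(−21.9λ), i.e. Gamma(11, 21.9).
Mode = (a−1)/b = 10/21.9 ≈ 0.457.

λ̂_MAP = 0.457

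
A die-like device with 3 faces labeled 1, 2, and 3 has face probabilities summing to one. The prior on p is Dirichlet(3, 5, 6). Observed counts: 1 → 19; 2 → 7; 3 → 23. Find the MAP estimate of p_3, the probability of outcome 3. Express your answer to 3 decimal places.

The posterior is Dirichlet(αᵢ + nᵢ) = Dirichlet(22, 12, 29).
For a Dirichlet(a₁,…,a_K) with all aᵢ > 1, the mode has j-th component (aⱼ − 1)/(Σaᵢ − K).
Here Σaᵢ = 63 and K = 3, so p_3 = (29 − 1)/(63 − 3) = 28/60 ≈ 0.467.

MAP estimate: 0.467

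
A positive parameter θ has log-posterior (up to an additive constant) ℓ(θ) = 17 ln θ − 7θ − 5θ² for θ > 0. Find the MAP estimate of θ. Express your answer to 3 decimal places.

θ̂_MAP = 1.000

ℓ'(θ) = 17/θ − 7 − 10θ. Setting this to zero and multiplying by θ: 10θ² + 7θ − 17 = 0.
θ = (−7 + √(7² + 4·10·17)) / (2·10) = (−7 + √729) / 20 = (−7 + 27)/20 = 1.
ℓ''(θ) = −17/θ² − 10 < 0, confirming a maximum.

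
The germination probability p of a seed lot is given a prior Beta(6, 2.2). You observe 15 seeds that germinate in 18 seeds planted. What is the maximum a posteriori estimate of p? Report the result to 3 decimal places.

p̂_MAP = 0.826

Prior: Beta(6, 2.2).
Data: 15 successes in 18 trials. The binomial likelihood contributes p^15(1−p)^3, so the posterior is Beta(6+15, 2.2+3) = Beta(21, 5.2).
For Beta(a, b) with a, b > 1 the mode is (a−1)/(a+b−2) = 20/24.2 ≈ 0.826.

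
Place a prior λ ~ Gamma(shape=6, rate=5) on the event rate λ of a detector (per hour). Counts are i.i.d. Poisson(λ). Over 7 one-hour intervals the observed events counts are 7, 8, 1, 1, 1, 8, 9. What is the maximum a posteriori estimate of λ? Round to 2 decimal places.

Σxᵢ = 7+8+1+1+1+8+9 = 35, with n = 7.
Posterior ∝ λ^5e^(−5λ) · λ^35e^(−7λ) = λ^40e^(−12λ), i.e. Gamma(shape=41, rate=12).
The mode of a Gamma(a, b) with a ≥ 1 (shape–rate) is (a−1)/b = 40/12 ≈ 3.33.

λ̂_MAP = 3.33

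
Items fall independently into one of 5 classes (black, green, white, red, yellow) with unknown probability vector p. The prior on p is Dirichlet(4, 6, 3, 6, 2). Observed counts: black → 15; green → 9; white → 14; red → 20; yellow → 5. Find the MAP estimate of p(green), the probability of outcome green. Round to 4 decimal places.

The posterior is Dirichlet(αᵢ + nᵢ) = Dirichlet(19, 15, 17, 26, 7).
For a Dirichlet(a₁,…,a_K) with all aᵢ > 1, the mode has j-th component (aⱼ − 1)/(Σaᵢ − K).
Here Σaᵢ = 84 and K = 5, so p(green) = (15 − 1)/(84 − 5) = 14/79 ≈ 0.1772.

MAP estimate of p(green) = 0.1772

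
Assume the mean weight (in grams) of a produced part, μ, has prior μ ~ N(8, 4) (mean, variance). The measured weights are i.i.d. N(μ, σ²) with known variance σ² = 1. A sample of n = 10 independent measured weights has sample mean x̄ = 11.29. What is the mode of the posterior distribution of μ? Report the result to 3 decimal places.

μ̂_MAP = 11.210

n = 10, x̄ = 11.29.
For a Normal prior and Normal likelihood with known variance, the posterior is Normal; its mode equals its mean, the precision-weighted average.
Prior precision 1/σ₀² = 1/4 = 0.25; data precision n/σ² = 10/1 = 10.
μ̂ = (0.25·8 + 10·11.29) / (0.25 + 10) = 114.9/10.25 = 2298/205 ≈ 11.210.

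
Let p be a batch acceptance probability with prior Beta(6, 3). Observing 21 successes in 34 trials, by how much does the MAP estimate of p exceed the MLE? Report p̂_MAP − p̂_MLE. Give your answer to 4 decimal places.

MAP − MLE = 0.0165

Posterior is Beta(27, 16); MAP = (27−1)/(43−2) = 26/41 ≈ 0.63415.
MLE ignores the prior: p̂_MLE = k/n = 21/34 ≈ 0.61765.
Difference = 26/41 − 21/34 = 23/1394 ≈ 0.0165.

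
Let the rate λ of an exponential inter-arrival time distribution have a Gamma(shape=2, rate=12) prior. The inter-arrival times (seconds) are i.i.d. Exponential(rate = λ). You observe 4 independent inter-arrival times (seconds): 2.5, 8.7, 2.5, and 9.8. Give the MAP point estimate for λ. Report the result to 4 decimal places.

λ̂_MAP = 0.1408

The Exponential(rate=λ) likelihood is ∝ λ^n e^(−λΣtᵢ). Here n = 4 and Σtᵢ = 2.5 + 8.7 + 2.5 + 9.8 = 23.5.
Posterior ∝ λe^(−12λ) · λ^4e^(−23.5λ) = λ^5e^(−35.5λ), i.e. Gamma(6, 35.5).
Mode = (a−1)/b = 5/35.5 ≈ 0.1408.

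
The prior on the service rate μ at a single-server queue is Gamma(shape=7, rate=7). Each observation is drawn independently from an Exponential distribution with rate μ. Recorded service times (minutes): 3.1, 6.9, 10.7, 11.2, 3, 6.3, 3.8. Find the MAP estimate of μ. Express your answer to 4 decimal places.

μ̂_MAP = 0.2500

The Exponential(rate=μ) likelihood is ∝ μ^n e^(−μΣtᵢ). Here n = 7 and Σtᵢ = 3.1 + 6.9 + 10.7 + 11.2 + 3 + 6.3 + 3.8 = 45.
Posterior ∝ μ^6e^(−7μ) · μ^7e^(−45μ) = μ^13e^(−52μ), i.e. Gamma(14, 52).
Mode = (a−1)/b = 13/52 ≈ 0.2500.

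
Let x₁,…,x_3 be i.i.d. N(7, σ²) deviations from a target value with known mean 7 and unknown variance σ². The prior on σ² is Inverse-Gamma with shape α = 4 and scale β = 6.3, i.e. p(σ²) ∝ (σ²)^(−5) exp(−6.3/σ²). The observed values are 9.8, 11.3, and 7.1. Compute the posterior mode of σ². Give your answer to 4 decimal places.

Sum of squared deviations about the known mean: SS = (9.8−7)² + (11.3−7)² + (7.1−7)² = 26.34.
The Normal likelihood contributes (σ²)^(−n/2) exp(−SS/(2σ²)), so the posterior is Inverse-Gamma(α + n/2, β + SS/2) = Inverse-Gamma(5.5, 19.47).
The mode of Inverse-Gamma(a, b) is b/(a+1) = 19.47/6.5 ≈ 2.9954.

σ̂²_MAP = 2.9954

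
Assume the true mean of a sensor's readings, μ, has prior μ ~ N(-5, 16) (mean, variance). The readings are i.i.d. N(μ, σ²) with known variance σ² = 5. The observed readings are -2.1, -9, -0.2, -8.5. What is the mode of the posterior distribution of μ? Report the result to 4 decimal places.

n = 4; x̄ = ((-2.1) + (-9) + (-0.2) + (-8.5))/4 = -19.8/4 = -4.95.
For a Normal prior and Normal likelihood with known variance, the posterior is Normal; its mode equals its mean, the precision-weighted average.
Prior precision 1/σ₀² = 1/16 = 0.0625; data precision n/σ² = 4/5 = 0.8.
μ̂ = (0.0625·(-5) + 0.8·(-4.95)) / (0.0625 + 0.8) = (-4.2725)/0.8625 = -1709/345 ≈ -4.9536.

μ̂_MAP = -4.9536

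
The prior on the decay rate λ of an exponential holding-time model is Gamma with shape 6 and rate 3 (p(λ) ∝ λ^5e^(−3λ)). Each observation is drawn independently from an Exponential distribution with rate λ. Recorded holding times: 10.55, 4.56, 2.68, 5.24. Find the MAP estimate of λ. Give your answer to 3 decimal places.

The Exponential(rate=λ) likelihood is ∝ λ^n e^(−λΣtᵢ). Here n = 4 and Σtᵢ = 10.55 + 4.56 + 2.68 + 5.24 = 23.03.
Posterior ∝ λ^5e^(−3λ) · λ^4e^(−23.03λ) = λ^9e^(−26.03λ), i.e. Gamma(10, 26.03).
Mode = (a−1)/b = 9/26.03 ≈ 0.346.

λ̂_MAP = 0.346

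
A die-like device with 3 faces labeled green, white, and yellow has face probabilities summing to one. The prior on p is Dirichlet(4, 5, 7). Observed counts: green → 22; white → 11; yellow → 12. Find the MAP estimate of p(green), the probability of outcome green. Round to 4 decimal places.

MAP estimate of p(green) = 0.4310

The posterior is Dirichlet(αᵢ + nᵢ) = Dirichlet(26, 16, 19).
For a Dirichlet(a₁,…,a_K) with all aᵢ > 1, the mode has j-th component (aⱼ − 1)/(Σaᵢ − K).
Here Σaᵢ = 61 and K = 3, so p(green) = (26 − 1)/(61 − 3) = 25/58 ≈ 0.4310.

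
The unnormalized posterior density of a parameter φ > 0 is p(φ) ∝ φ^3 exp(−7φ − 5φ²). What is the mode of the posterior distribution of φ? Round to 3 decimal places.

ℓ'(φ) = 3/φ − 7 − 10φ. Setting this to zero and multiplying by φ: 10φ² + 7φ − 3 = 0.
φ = (−7 + √(7² + 4·10·3)) / (2·10) = (−7 + √169) / 20 = (−7 + 13)/20 = 3/10.
ℓ''(φ) = −3/φ² − 10 < 0, confirming a maximum.

φ̂_MAP = 0.300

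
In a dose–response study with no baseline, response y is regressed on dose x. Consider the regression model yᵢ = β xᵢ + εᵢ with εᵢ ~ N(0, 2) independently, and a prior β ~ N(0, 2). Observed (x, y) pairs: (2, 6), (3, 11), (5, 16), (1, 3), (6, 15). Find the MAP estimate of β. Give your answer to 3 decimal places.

log p(β | y) = −Σ(yᵢ − βxᵢ)²/(2·2) − β²/(2·2) + const.
Setting the derivative to zero: Σxᵢ(yᵢ − βxᵢ)/2 − β/2 = 0, so β = Σxᵢyᵢ / (Σxᵢ² + σ²/τ²).
Σxᵢyᵢ = 2·6 + 3·11 + 5·16 + 1·3 + 6·15 = 218; Σxᵢ² = 75; σ²/τ² = 1.
β̂_MAP = 218 / (75 + 1) = 218/76 ≈ 2.868.

β̂_MAP = 2.868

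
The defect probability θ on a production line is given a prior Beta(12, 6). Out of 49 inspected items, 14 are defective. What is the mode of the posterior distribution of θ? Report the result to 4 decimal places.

Prior: Beta(12, 6).
Data: 14 successes in 49 trials. The binomial likelihood contributes θ^14(1−θ)^35, so the posterior is Beta(12+14, 6+35) = Beta(26, 41).
For Beta(a, b) with a, b > 1 the mode is (a−1)/(a+b−2) = 25/65 ≈ 0.3846.

θ̂_MAP = 0.3846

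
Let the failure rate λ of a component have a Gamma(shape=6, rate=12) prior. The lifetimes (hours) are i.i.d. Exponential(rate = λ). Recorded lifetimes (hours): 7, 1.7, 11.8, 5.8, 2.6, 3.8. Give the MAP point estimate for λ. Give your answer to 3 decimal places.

λ̂_MAP = 0.246

The Exponential(rate=λ) likelihood is ∝ λ^n e^(−λΣtᵢ). Here n = 6 and Σtᵢ = 7 + 1.7 + 11.8 + 5.8 + 2.6 + 3.8 = 32.7.
Posterior ∝ λ^5e^(−12λ) · λ^6e^(−32.7λ) = λ^11e^(−44.7λ), i.e. Gamma(12, 44.7).
Mode = (a−1)/b = 11/44.7 ≈ 0.246.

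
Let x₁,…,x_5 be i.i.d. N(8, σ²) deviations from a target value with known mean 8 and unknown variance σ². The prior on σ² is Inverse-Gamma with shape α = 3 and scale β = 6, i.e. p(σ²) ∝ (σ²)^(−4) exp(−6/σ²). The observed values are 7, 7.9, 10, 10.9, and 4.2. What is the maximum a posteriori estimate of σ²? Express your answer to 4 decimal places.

Sum of squared deviations about the known mean: SS = (7−8)² + (7.9−8)² + (10−8)² + (10.9−8)² + (4.2−8)² = 27.86.
The Normal likelihood contributes (σ²)^(−n/2) exp(−SS/(2σ²)), so the posterior is Inverse-Gamma(α + n/2, β + SS/2) = Inverse-Gamma(5.5, 19.93).
The mode of Inverse-Gamma(a, b) is b/(a+1) = 19.93/6.5 ≈ 3.0662.

σ̂²_MAP = 3.0662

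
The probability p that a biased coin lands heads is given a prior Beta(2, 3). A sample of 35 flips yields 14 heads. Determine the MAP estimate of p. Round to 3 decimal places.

Prior: Beta(2, 3).
Data: 14 successes in 35 trials. The binomial likelihood contributes p^14(1−p)^21, so the posterior is Beta(2+14, 3+21) = Beta(16, 24).
For Beta(a, b) with a, b > 1 the mode is (a−1)/(a+b−2) = 15/38 ≈ 0.395.

p̂_MAP = 0.395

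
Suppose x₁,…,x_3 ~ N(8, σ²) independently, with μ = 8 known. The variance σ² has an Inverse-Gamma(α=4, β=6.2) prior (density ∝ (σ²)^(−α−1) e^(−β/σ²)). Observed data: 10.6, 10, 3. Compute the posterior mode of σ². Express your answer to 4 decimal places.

Sum of squared deviations about the known mean: SS = (10.6−8)² + (10−8)² + (3−8)² = 35.76.
The Normal likelihood contributes (σ²)^(−n/2) exp(−SS/(2σ²)), so the posterior is Inverse-Gamma(α + n/2, β + SS/2) = Inverse-Gamma(5.5, 24.08).
The mode of Inverse-Gamma(a, b) is b/(a+1) = 24.08/6.5 ≈ 3.7046.

σ̂²_MAP = 3.7046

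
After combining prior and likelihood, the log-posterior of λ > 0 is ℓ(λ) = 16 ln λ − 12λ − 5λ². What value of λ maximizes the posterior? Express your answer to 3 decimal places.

λ̂_MAP = 0.800

ℓ'(λ) = 16/λ − 12 − 10λ. Setting this to zero and multiplying by λ: 10λ² + 12λ − 16 = 0.
λ = (−12 + √(12² + 4·10·16)) / (2·10) = (−12 + √784) / 20 = (−12 + 28)/20 = 4/5.
ℓ''(λ) = −16/λ² − 10 < 0, confirming a maximum.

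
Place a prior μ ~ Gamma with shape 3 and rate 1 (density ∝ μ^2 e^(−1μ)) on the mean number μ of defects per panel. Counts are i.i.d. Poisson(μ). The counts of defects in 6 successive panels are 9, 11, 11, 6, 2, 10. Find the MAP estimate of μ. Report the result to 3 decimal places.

Σxᵢ = 9+11+11+6+2+10 = 49, with n = 6.
Posterior ∝ μ^2e^(−1μ) · μ^49e^(−6μ) = μ^51e^(−7μ), i.e. Gamma(shape=52, rate=7).
The mode of a Gamma(a, b) with a ≥ 1 (shape–rate) is (a−1)/b = 51/7 ≈ 7.286.

μ̂_MAP = 7.286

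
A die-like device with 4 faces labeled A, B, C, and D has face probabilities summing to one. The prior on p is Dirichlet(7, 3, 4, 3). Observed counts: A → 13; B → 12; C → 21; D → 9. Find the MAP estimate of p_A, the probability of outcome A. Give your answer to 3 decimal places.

MAP estimate of p_A = 0.279

The posterior is Dirichlet(αᵢ + nᵢ) = Dirichlet(20, 15, 25, 12).
For a Dirichlet(a₁,…,a_K) with all aᵢ > 1, the mode has j-th component (aⱼ − 1)/(Σaᵢ − K).
Here Σaᵢ = 72 and K = 4, so p_A = (20 − 1)/(72 − 4) = 19/68 ≈ 0.279.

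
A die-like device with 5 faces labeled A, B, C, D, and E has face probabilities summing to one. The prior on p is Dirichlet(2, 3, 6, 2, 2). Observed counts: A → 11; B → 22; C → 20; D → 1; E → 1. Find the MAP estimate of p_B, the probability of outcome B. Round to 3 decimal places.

The posterior is Dirichlet(αᵢ + nᵢ) = Dirichlet(13, 25, 26, 3, 3).
For a Dirichlet(a₁,…,a_K) with all aᵢ > 1, the mode has j-th component (aⱼ − 1)/(Σaᵢ − K).
Here Σaᵢ = 70 and K = 5, so p_B = (25 − 1)/(70 − 5) = 24/65 ≈ 0.369.

MAP estimate of p_B = 0.369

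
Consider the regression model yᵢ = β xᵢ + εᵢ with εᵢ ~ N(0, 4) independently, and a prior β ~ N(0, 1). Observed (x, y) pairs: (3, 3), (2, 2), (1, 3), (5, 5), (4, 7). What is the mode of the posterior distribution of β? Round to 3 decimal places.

log p(β | y) = −Σ(yᵢ − βxᵢ)²/(2·4) − β²/(2·1) + const.
Setting the derivative to zero: Σxᵢ(yᵢ − βxᵢ)/4 − β/1 = 0, so β = Σxᵢyᵢ / (Σxᵢ² + σ²/τ²).
Σxᵢyᵢ = 3·3 + 2·2 + 1·3 + 5·5 + 4·7 = 69; Σxᵢ² = 55; σ²/τ² = 4.
β̂_MAP = 69 / (55 + 4) = 69/59 ≈ 1.169.

β̂_MAP = 1.169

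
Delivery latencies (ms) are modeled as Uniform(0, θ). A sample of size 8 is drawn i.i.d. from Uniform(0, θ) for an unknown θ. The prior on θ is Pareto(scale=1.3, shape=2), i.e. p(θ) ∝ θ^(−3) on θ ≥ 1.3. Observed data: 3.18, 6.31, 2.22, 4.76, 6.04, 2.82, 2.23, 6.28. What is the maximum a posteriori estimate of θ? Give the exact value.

θ̂_MAP = 6.31

The Uniform(0, θ) likelihood is θ^(−n) for θ ≥ max(xᵢ), zero otherwise. Here max(xᵢ) = 6.31.
Posterior ∝ θ^(−3) · θ^(−8) = θ^(−11) on θ ≥ max(1.3, 6.31) = 6.31.
This density is strictly decreasing in θ, so the posterior mode lies at the lower boundary of the support.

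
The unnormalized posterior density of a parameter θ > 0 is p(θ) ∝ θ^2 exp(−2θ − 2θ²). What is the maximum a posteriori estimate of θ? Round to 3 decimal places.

ℓ'(θ) = 2/θ − 2 − 4θ. Setting this to zero and multiplying by θ: 4θ² + 2θ − 2 = 0.
θ = (−2 + √(2² + 4·4·2)) / (2·4) = (−2 + √36) / 8 = (−2 + 6)/8 = 1/2.
ℓ''(θ) = −2/θ² − 4 < 0, confirming a maximum.

θ̂_MAP = 0.500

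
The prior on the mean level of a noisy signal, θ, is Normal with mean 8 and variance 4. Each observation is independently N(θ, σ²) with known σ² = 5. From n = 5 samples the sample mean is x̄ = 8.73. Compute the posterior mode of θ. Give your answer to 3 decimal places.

θ̂_MAP = 8.584

n = 5, x̄ = 8.73.
For a Normal prior and Normal likelihood with known variance, the posterior is Normal; its mode equals its mean, the precision-weighted average.
Prior precision 1/σ₀² = 1/4 = 0.25; data precision n/σ² = 5/5 = 1.
θ̂ = (0.25·8 + 1·8.73) / (0.25 + 1) = 10.73/1.25 = 8.584.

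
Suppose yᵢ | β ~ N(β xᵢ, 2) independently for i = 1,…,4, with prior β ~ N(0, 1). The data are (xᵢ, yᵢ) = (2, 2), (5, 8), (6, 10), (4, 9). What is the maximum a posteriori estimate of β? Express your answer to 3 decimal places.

β̂_MAP = 1.687

log p(β | y) = −Σ(yᵢ − βxᵢ)²/(2·2) − β²/(2·1) + const.
Setting the derivative to zero: Σxᵢ(yᵢ − βxᵢ)/2 − β/1 = 0, so β = Σxᵢyᵢ / (Σxᵢ² + σ²/τ²).
Σxᵢyᵢ = 2·2 + 5·8 + 6·10 + 4·9 = 140; Σxᵢ² = 81; σ²/τ² = 2.
β̂_MAP = 140 / (81 + 2) = 140/83 ≈ 1.687.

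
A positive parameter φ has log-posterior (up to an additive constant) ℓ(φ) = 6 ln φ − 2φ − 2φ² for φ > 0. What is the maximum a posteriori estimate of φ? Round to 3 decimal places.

φ̂_MAP = 1.000

ℓ'(φ) = 6/φ − 2 − 4φ. Setting this to zero and multiplying by φ: 4φ² + 2φ − 6 = 0.
φ = (−2 + √(2² + 4·4·6)) / (2·4) = (−2 + √100) / 8 = (−2 + 10)/8 = 1.
ℓ''(φ) = −6/φ² − 4 < 0, confirming a maximum.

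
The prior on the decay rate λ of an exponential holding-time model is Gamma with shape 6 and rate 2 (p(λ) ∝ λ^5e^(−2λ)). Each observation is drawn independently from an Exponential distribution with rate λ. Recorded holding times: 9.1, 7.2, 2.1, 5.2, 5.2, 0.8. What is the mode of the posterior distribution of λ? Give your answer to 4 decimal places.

λ̂_MAP = 0.3481

The Exponential(rate=λ) likelihood is ∝ λ^n e^(−λΣtᵢ). Here n = 6 and Σtᵢ = 9.1 + 7.2 + 2.1 + 5.2 + 5.2 + 0.8 = 29.6.
Posterior ∝ λ^5e^(−2λ) · λ^6e^(−29.6λ) = λ^11e^(−31.6λ), i.e. Gamma(12, 31.6).
Mode = (a−1)/b = 11/31.6 ≈ 0.3481.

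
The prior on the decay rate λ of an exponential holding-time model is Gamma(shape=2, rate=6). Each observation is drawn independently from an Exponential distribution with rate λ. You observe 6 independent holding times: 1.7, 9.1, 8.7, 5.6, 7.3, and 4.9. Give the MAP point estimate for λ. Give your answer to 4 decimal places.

λ̂_MAP = 0.1617

The Exponential(rate=λ) likelihood is ∝ λ^n e^(−λΣtᵢ). Here n = 6 and Σtᵢ = 1.7 + 9.1 + 8.7 + 5.6 + 7.3 + 4.9 = 37.3.
Posterior ∝ λe^(−6λ) · λ^6e^(−37.3λ) = λ^7e^(−43.3λ), i.e. Gamma(8, 43.3).
Mode = (a−1)/b = 7/43.3 ≈ 0.1617.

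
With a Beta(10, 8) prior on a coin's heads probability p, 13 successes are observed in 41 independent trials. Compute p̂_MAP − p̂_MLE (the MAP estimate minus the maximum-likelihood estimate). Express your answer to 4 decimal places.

Posterior is Beta(23, 36); MAP = (23−1)/(59−2) = 22/57 ≈ 0.38596.
MLE ignores the prior: p̂_MLE = k/n = 13/41 ≈ 0.31707.
Difference = 22/57 − 13/41 = 161/2337 ≈ 0.0689.

MAP − MLE = 0.0689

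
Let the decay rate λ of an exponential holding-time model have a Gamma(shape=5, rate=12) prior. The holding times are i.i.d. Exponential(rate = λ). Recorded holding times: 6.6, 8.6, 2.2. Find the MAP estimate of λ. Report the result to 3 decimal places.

The Exponential(rate=λ) likelihood is ∝ λ^n e^(−λΣtᵢ). Here n = 3 and Σtᵢ = 6.6 + 8.6 + 2.2 = 17.4.
Posterior ∝ λ^4e^(−12λ) · λ^3e^(−17.4λ) = λ^7e^(−29.4λ), i.e. Gamma(8, 29.4).
Mode = (a−1)/b = 7/29.4 ≈ 0.238.

λ̂_MAP = 0.238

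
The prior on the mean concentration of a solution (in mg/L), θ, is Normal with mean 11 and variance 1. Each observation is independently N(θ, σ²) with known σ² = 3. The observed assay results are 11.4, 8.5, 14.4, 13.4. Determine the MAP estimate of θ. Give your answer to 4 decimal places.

n = 4; x̄ = (11.4 + 8.5 + 14.4 + 13.4)/4 = 47.7/4 = 11.925.
For a Normal prior and Normal likelihood with known variance, the posterior is Normal; its mode equals its mean, the precision-weighted average.
Prior precision 1/σ₀² = 1/1 = 1; data precision n/σ² = 4/3.
θ̂ = (1·11 + (4/3)·11.925) / (1 + 4/3) = 26.9/(7/3) = 807/70 ≈ 11.5286.

θ̂_MAP = 11.5286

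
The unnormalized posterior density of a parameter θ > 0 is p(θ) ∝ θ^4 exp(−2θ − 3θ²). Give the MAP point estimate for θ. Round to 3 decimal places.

θ̂_MAP = 0.667

ℓ'(θ) = 4/θ − 2 − 6θ. Setting this to zero and multiplying by θ: 6θ² + 2θ − 4 = 0.
θ = (−2 + √(2² + 4·6·4)) / (2·6) = (−2 + √100) / 12 = (−2 + 10)/12 = 2/3.
ℓ''(θ) = −4/θ² − 6 < 0, confirming a maximum.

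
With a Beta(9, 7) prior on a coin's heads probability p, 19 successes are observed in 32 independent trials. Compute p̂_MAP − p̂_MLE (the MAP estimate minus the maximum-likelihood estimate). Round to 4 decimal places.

Posterior is Beta(28, 20); MAP = (28−1)/(48−2) = 27/46 ≈ 0.58696.
MLE ignores the prior: p̂_MLE = k/n = 19/32 ≈ 0.59375.
Difference = 27/46 − 19/32 = -5/736 ≈ -0.0068.

MAP − MLE = -0.0068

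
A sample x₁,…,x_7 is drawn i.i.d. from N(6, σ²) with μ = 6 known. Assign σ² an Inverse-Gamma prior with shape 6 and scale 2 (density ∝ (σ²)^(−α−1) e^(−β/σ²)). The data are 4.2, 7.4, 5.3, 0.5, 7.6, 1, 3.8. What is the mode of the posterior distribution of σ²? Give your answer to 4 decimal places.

σ̂²_MAP = 3.4448

Sum of squared deviations about the known mean: SS = (4.2−6)² + (7.4−6)² + (5.3−6)² + (0.5−6)² + (7.6−6)² + (1−6)² + (3.8−6)² = 68.34.
The Normal likelihood contributes (σ²)^(−n/2) exp(−SS/(2σ²)), so the posterior is Inverse-Gamma(α + n/2, β + SS/2) = Inverse-Gamma(9.5, 36.17).
The mode of Inverse-Gamma(a, b) is b/(a+1) = 36.17/10.5 ≈ 3.4448.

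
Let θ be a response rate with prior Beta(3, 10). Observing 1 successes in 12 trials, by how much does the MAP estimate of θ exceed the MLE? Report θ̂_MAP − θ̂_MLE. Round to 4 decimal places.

MAP − MLE = 0.0471

Posterior is Beta(4, 21); MAP = (4−1)/(25−2) = 3/23 ≈ 0.13043.
MLE ignores the prior: θ̂_MLE = k/n = 1/12 ≈ 0.08333.
Difference = 3/23 − 1/12 = 13/276 ≈ 0.0471.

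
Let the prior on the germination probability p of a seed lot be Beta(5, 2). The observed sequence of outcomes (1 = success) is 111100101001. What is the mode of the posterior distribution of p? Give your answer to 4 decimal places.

p̂_MAP = 0.6471

Prior: Beta(5, 2).
Data: 7 successes in 12 trials (from the sequence). The binomial likelihood contributes p^7(1−p)^5, so the posterior is Beta(5+7, 2+5) = Beta(12, 7).
For Beta(a, b) with a, b > 1 the mode is (a−1)/(a+b−2) = 11/17 ≈ 0.6471.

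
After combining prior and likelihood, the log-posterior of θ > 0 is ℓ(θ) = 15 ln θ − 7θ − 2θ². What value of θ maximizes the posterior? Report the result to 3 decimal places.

ℓ'(θ) = 15/θ − 7 − 4θ. Setting this to zero and multiplying by θ: 4θ² + 7θ − 15 = 0.
θ = (−7 + √(7² + 4·4·15)) / (2·4) = (−7 + √289) / 8 = (−7 + 17)/8 = 5/4.
ℓ''(θ) = −15/θ² − 4 < 0, confirming a maximum.

θ̂_MAP = 1.250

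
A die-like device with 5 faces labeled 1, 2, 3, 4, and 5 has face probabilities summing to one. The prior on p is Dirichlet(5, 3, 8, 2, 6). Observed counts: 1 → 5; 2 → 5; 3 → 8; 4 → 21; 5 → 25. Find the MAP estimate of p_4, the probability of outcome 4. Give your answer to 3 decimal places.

The posterior is Dirichlet(αᵢ + nᵢ) = Dirichlet(10, 8, 16, 23, 31).
For a Dirichlet(a₁,…,a_K) with all aᵢ > 1, the mode has j-th component (aⱼ − 1)/(Σaᵢ − K).
Here Σaᵢ = 88 and K = 5, so p_4 = (23 − 1)/(88 − 5) = 22/83 ≈ 0.265.

MAP estimate: 0.265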